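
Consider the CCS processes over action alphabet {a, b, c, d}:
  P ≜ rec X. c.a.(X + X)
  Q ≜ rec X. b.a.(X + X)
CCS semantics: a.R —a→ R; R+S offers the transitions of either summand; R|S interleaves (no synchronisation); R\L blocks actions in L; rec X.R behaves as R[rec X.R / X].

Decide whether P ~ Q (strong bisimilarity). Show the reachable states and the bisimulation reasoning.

Reachable graph of P (3 states):
  p0 = rec X. c.a.(X + X) ⊢ =c=> p1
  p1 = a.((rec X. c.a.(X + X)) + (rec X. c.a.(X + X))) ⊢ =a=> p2
  p2 = (rec X. c.a.(X + X)) + (rec X. c.a.(X + X)) ⊢ =c=> p1
Reachable graph of Q (3 states):
  q0 = rec X. b.a.(X + X) ⊢ =b=> q1
  q1 = a.((rec X. b.a.(X + X)) + (rec X. b.a.(X + X))) ⊢ =a=> q2
  q2 = (rec X. b.a.(X + X)) + (rec X. b.a.(X + X)) ⊢ =b=> q1
Coarsest stable partition (strong bisimilarity classes):
  B0 = {p0, p2}
  B1 = {p1}
  B2 = {q0, q2}
  B3 = {q1}
p0 ∈ B0, q0 ∈ B2 → different blocks

not bisimilar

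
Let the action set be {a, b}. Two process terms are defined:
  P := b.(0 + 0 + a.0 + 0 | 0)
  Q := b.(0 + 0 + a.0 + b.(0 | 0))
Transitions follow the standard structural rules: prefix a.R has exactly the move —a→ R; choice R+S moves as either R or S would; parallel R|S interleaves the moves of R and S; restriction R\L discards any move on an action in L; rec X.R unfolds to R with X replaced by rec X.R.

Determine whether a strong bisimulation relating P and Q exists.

not bisimilar

LTS(P): 3 reachable states
  s0 = b.(0 + 0 + a.0 + 0 | 0) ⊢ -b-> s1
  s1 = 0 + 0 + a.0 + 0 | 0 ⊢ -a-> s2
  s2 = 0 ⊢ deadlocked
LTS(Q): 4 reachable states
  t0 = b.(0 + 0 + a.0 + b.(0 | 0)) ⊢ -b-> t1
  t1 = 0 + 0 + a.0 + b.(0 | 0) ⊢ -a-> t2, -b-> t3
  t2 = 0 ⊢ deadlocked
  t3 = 0 | 0 ⊢ deadlocked
Partition-refinement fixed point:
  B0 = {s0}
  B1 = {s1}
  B2 = {s2, t2, t3}
  B3 = {t0}
  B4 = {t1}
s0 ∈ B0, t0 ∈ B3 → different blocks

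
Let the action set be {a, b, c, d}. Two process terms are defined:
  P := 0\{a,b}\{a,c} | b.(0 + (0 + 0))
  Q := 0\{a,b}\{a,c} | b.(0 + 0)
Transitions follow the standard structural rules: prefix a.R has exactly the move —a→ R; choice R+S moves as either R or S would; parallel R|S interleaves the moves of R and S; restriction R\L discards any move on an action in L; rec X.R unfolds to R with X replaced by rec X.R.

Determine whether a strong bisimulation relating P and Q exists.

YES

LTS(P): 2 reachable states
  u0 = 0\{a,b}\{a,c} | b.(0 + (0 + 0)) ⊢ =b=> u1
  u1 = 0\{a,b}\{a,c} | (0 + (0 + 0)) ⊢ stopped
LTS(Q): 2 reachable states
  v0 = 0\{a,b}\{a,c} | b.(0 + 0) ⊢ =b=> v1
  v1 = 0\{a,b}\{a,c} | (0 + 0) ⊢ stopped
Coarsest stable partition (strong bisimilarity classes):
  B0 = {u0, v0}
  B1 = {u1, v1}
u0 ∈ B0, v0 ∈ B0 → same block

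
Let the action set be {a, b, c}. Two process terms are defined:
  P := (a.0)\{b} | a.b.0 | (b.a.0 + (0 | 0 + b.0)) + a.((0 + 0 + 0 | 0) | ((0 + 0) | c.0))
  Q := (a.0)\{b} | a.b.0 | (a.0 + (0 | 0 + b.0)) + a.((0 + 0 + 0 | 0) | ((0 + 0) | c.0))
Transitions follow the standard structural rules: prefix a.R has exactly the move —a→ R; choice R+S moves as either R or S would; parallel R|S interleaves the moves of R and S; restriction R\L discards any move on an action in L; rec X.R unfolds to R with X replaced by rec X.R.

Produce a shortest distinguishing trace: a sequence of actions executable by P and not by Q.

LTS(P): 20 reachable states
  s0 = (a.0)\{b} | a.b.0 | (b.a.0 + (0 | 0 + b.0)) + a.((0 + 0 + 0 | 0) | ((0 + 0) | c.0)) has moves ··a··> s1, ··a··> s2, ··a··> s3, ··b··> s4, ··b··> s5
  s1 = (0 + 0 + 0 | 0) | ((0 + 0) | c.0) has moves ··c··> s6
  s2 = (a.0)\{b} | b.0 | (b.a.0 + (0 | 0 + b.0)) has moves ··a··> s7, ··b··> s10, ··b··> s8, ··b··> s9
  s3 = 0\{b} | a.b.0 | (b.a.0 + (0 | 0 + b.0)) has moves ··a··> s7, ··b··> s11, ··b··> s12
  s4 = (a.0)\{b} | a.b.0 | 0 has moves ··a··> s11, ··a··> s9
  s5 = (a.0)\{b} | a.b.0 | a.0 has moves ··a··> s10, ··a··> s12, ··a··> s4
  s6 = (0 + 0 + 0 | 0) | ((0 + 0) | 0) has moves ∅
  s7 = 0\{b} | b.0 | (b.a.0 + (0 | 0 + b.0)) has moves ··b··> s13, ··b··> s14, ··b··> s15
  s8 = (a.0)\{b} | 0 | (b.a.0 + (0 | 0 + b.0)) has moves ··a··> s13, ··b··> s16, ··b··> s17
  s9 = (a.0)\{b} | b.0 | 0 has moves ··a··> s14, ··b··> s16
  s10 = (a.0)\{b} | b.0 | a.0 has moves ··a··> s15, ··a··> s9, ··b··> s17
  s11 = 0\{b} | a.b.0 | 0 has moves ··a··> s14
  s12 = 0\{b} | a.b.0 | a.0 has moves ··a··> s11, ··a··> s15
  s13 = 0\{b} | 0 | (b.a.0 + (0 | 0 + b.0)) has moves ··b··> s18, ··b··> s19
  s14 = 0\{b} | b.0 | 0 has moves ··b··> s18
  s15 = 0\{b} | b.0 | a.0 has moves ··a··> s14, ··b··> s19
  s16 = (a.0)\{b} | 0 | 0 has moves ··a··> s18
  s17 = (a.0)\{b} | 0 | a.0 has moves ··a··> s16, ··a··> s19
  s18 = 0\{b} | 0 | 0 has moves ∅
  s19 = 0\{b} | 0 | a.0 has moves ··a··> s18
LTS(Q): 14 reachable states
  t0 = (a.0)\{b} | a.b.0 | (a.0 + (0 | 0 + b.0)) + a.((0 + 0 + 0 | 0) | ((0 + 0) | c.0)) has moves ··a··> t1, ··a··> t2, ··a··> t3, ··a··> t4, ··b··> t2
  t1 = (0 + 0 + 0 | 0) | ((0 + 0) | c.0) has moves ··c··> t5
  t2 = (a.0)\{b} | a.b.0 | 0 has moves ··a··> t6, ··a··> t7
  t3 = (a.0)\{b} | b.0 | (a.0 + (0 | 0 + b.0)) has moves ··a··> t6, ··a··> t8, ··b··> t6, ··b··> t9
  t4 = 0\{b} | a.b.0 | (a.0 + (0 | 0 + b.0)) has moves ··a··> t7, ··a··> t8, ··b··> t7
  t5 = (0 + 0 + 0 | 0) | ((0 + 0) | 0) has moves ∅
  t6 = (a.0)\{b} | b.0 | 0 has moves ··a··> t10, ··b··> t11
  t7 = 0\{b} | a.b.0 | 0 has moves ··a··> t10
  t8 = 0\{b} | b.0 | (a.0 + (0 | 0 + b.0)) has moves ··a··> t10, ··b··> t10, ··b··> t12
  t9 = (a.0)\{b} | 0 | (a.0 + (0 | 0 + b.0)) has moves ··a··> t11, ··a··> t12, ··b··> t11
  t10 = 0\{b} | b.0 | 0 has moves ··b··> t13
  t11 = (a.0)\{b} | 0 | 0 has moves ··a··> t13
  t12 = 0\{b} | 0 | (a.0 + (0 | 0 + b.0)) has moves ··a··> t13, ··b··> t13
  t13 = 0\{b} | 0 | 0 has moves ∅
Trace ⟨baaa⟩ through P, begin at {s0}:
  [1] b ⇒ {s4, s5}
  [2] a ⇒ {s10, s11, s12, s4, s9}
  [3] a ⇒ {s11, s14, s15, s9}
  [4] a ⇒ {s14}
  P completes σ.
Trace ⟨baaa⟩ through Q, begin at {t0}:
  [1] b ⇒ {t2}
  [2] a ⇒ {t6, t7}
  [3] a ⇒ {t10}
  [4] a ⇒ ∅ (Q stuck)

baaa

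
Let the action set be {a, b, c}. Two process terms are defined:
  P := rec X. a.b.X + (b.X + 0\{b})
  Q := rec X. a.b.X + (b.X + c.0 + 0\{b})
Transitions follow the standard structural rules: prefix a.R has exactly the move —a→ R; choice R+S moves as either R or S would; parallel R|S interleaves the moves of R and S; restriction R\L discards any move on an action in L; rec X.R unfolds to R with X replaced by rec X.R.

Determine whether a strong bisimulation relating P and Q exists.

P's transition system — 2 states:
  u0 = rec X. a.b.X + (b.X + 0\{b}) has moves -a-> u1, -b-> u0
  u1 = b.(rec X. a.b.X + (b.X + 0\{b})) has moves -b-> u0
Q's transition system — 3 states:
  v0 = rec X. a.b.X + (b.X + c.0 + 0\{b}) has moves -a-> v1, -b-> v0, -c-> v2
  v1 = b.(rec X. a.b.X + (b.X + c.0 + 0\{b})) has moves -b-> v0
  v2 = 0 has moves ·
Partition-refinement fixed point:
  B0 = {u0}
  B1 = {u1}
  B2 = {v0}
  B3 = {v1}
  B4 = {v2}
u0 ∈ B0, v0 ∈ B2 → different blocks

not bisimilar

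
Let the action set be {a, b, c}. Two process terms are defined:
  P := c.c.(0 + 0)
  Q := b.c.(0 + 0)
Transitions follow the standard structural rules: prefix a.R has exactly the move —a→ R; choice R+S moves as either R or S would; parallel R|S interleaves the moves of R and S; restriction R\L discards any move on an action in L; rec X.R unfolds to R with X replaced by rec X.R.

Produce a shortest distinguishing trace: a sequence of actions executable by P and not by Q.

c

Reachable graph of P (3 states):
  s0 = c.c.(0 + 0) :: =c=> s1
  s1 = c.(0 + 0) :: =c=> s2
  s2 = 0 + 0 :: ·
Reachable graph of Q (3 states):
  t0 = b.c.(0 + 0) :: =b=> t1
  t1 = c.(0 + 0) :: =c=> t2
  t2 = 0 + 0 :: ·
Executing c from P (initial set {s0}):
  [1] c ⇒ {s1}
  P completes σ.
Executing c from Q (initial set {t0}):
  [1] c ⇒ no successor for Q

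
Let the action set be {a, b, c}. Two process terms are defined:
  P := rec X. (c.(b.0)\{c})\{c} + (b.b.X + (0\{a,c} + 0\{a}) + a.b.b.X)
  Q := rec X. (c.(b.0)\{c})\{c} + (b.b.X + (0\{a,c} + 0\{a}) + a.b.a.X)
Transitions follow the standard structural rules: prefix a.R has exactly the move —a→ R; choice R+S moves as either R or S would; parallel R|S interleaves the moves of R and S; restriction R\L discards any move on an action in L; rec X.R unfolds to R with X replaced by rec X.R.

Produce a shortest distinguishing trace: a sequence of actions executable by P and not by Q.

abb

LTS(P): 3 reachable states
  s0 = rec X. (c.(b.0)\{c})\{c} + (b.b.X + (0\{a,c} + 0\{a}) + a.b.b.X) :: —a→ s1, —b→ s2
  s1 = b.b.(rec X. (c.(b.0)\{c})\{c} + (b.b.X + (0\{a,c} + 0\{a}) + a.b.b.X)) :: —b→ s2
  s2 = b.(rec X. (c.(b.0)\{c})\{c} + (b.b.X + (0\{a,c} + 0\{a}) + a.b.b.X)) :: —b→ s0
LTS(Q): 4 reachable states
  t0 = rec X. (c.(b.0)\{c})\{c} + (b.b.X + (0\{a,c} + 0\{a}) + a.b.a.X) :: —a→ t1, —b→ t2
  t1 = b.a.(rec X. (c.(b.0)\{c})\{c} + (b.b.X + (0\{a,c} + 0\{a}) + a.b.a.X)) :: —b→ t3
  t2 = b.(rec X. (c.(b.0)\{c})\{c} + (b.b.X + (0\{a,c} + 0\{a}) + a.b.a.X)) :: —b→ t0
  t3 = a.(rec X. (c.(b.0)\{c})\{c} + (b.b.X + (0\{a,c} + 0\{a}) + a.b.a.X)) :: —a→ t0
Run σ = ⟨abb⟩ on P: start {s0}
  [1] a ⇒ {s1}
  [2] b ⇒ {s2}
  [3] b ⇒ {s0}
  — P admits the full trace.
Run σ = ⟨abb⟩ on Q: start {t0}
  [1] a ⇒ {t1}
  [2] b ⇒ {t3}
  [3] b ⇒ ∅  — Q cannot continue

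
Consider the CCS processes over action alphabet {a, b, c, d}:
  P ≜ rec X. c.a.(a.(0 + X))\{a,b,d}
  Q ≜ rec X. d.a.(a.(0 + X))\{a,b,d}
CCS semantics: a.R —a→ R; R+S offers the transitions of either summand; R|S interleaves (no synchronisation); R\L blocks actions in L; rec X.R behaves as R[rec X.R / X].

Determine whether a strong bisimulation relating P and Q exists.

NO

Reachable graph of P (3 states):
  m0 = rec X. c.a.(a.(0 + X))\{a,b,d} → =c=> m1
  m1 = a.(a.(0 + (rec X. c.a.(a.(0 + X))\{a,b,d})))\{a,b,d} → =a=> m2
  m2 = (a.(0 + (rec X. c.a.(a.(0 + X))\{a,b,d})))\{a,b,d} → stopped
Reachable graph of Q (3 states):
  n0 = rec X. d.a.(a.(0 + X))\{a,b,d} → =d=> n1
  n1 = a.(a.(0 + (rec X. d.a.(a.(0 + X))\{a,b,d})))\{a,b,d} → =a=> n2
  n2 = (a.(0 + (rec X. d.a.(a.(0 + X))\{a,b,d})))\{a,b,d} → stopped
Bisimilarity quotient blocks:
  B0 = {m0}
  B1 = {m1, n1}
  B2 = {m2, n2}
  B3 = {n0}
m0 ∈ B0, n0 ∈ B3 → different blocks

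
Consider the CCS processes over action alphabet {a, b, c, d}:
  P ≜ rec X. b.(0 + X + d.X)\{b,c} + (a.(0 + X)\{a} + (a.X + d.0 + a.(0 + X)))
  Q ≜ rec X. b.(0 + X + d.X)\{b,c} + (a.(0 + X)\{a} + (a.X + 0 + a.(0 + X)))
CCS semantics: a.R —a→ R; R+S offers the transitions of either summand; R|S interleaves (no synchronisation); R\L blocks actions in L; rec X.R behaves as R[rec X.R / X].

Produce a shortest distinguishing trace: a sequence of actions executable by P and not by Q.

d

P's transition system — 14 states:
  m0 = rec X. b.(0 + X + d.X)\{b,c} + (a.(0 + X)\{a} + (a.X + d.0 + a.(0 + X))) → -a-> m0, -a-> m1, -a-> m2, -b-> m3, -d-> m4
  m1 = (0 + (rec X. b.(0 + X + d.X)\{b,c} + (a.(0 + X)\{a} + (a.X + d.0 + a.(0 + X)))))\{a} → -b-> m5, -d-> m6
  m2 = 0 + (rec X. b.(0 + X + d.X)\{b,c} + (a.(0 + X)\{a} + (a.X + d.0 + a.(0 + X)))) → -a-> m0, -a-> m1, -a-> m2, -b-> m3, -d-> m4
  m3 = (0 + (rec X. b.(0 + X + d.X)\{b,c} + (a.(0 + X)\{a} + (a.X + d.0 + a.(0 + X)))) + d.(rec X. b.(0 + X + d.X)\{b,c} + (a.(0 + X)\{a} + (a.X + d.0 + a.(0 + X)))))\{b,c} → -a-> m7, -a-> m8, -a-> m9, -d-> m10, -d-> m9
  m4 = 0 → stopped
  m5 = (0 + (rec X. b.(0 + X + d.X)\{b,c} + (a.(0 + X)\{a} + (a.X + d.0 + a.(0 + X)))) + d.(rec X. b.(0 + X + d.X)\{b,c} + (a.(0 + X)\{a} + (a.X + d.0 + a.(0 + X)))))\{b,c}\{a} → -d-> m11, -d-> m12
  m6 = 0\{a} → stopped
  m7 = (0 + (rec X. b.(0 + X + d.X)\{b,c} + (a.(0 + X)\{a} + (a.X + d.0 + a.(0 + X)))))\{a}\{b,c} → -d-> m13
  m8 = (0 + (rec X. b.(0 + X + d.X)\{b,c} + (a.(0 + X)\{a} + (a.X + d.0 + a.(0 + X)))))\{b,c} → -a-> m7, -a-> m8, -a-> m9, -d-> m10
  m9 = (rec X. b.(0 + X + d.X)\{b,c} + (a.(0 + X)\{a} + (a.X + d.0 + a.(0 + X))))\{b,c} → -a-> m7, -a-> m8, -a-> m9, -d-> m10
  m10 = 0\{b,c} → stopped
  m11 = (rec X. b.(0 + X + d.X)\{b,c} + (a.(0 + X)\{a} + (a.X + d.0 + a.(0 + X))))\{b,c}\{a} → -d-> m12
  m12 = 0\{b,c}\{a} → stopped
  m13 = 0\{a}\{b,c} → stopped
Q's transition system — 9 states:
  n0 = rec X. b.(0 + X + d.X)\{b,c} + (a.(0 + X)\{a} + (a.X + 0 + a.(0 + X))) → -a-> n0, -a-> n1, -a-> n2, -b-> n3
  n1 = (0 + (rec X. b.(0 + X + d.X)\{b,c} + (a.(0 + X)\{a} + (a.X + 0 + a.(0 + X)))))\{a} → -b-> n4
  n2 = 0 + (rec X. b.(0 + X + d.X)\{b,c} + (a.(0 + X)\{a} + (a.X + 0 + a.(0 + X)))) → -a-> n0, -a-> n1, -a-> n2, -b-> n3
  n3 = (0 + (rec X. b.(0 + X + d.X)\{b,c} + (a.(0 + X)\{a} + (a.X + 0 + a.(0 + X)))) + d.(rec X. b.(0 + X + d.X)\{b,c} + (a.(0 + X)\{a} + (a.X + 0 + a.(0 + X)))))\{b,c} → -a-> n5, -a-> n6, -a-> n7, -d-> n7
  n4 = (0 + (rec X. b.(0 + X + d.X)\{b,c} + (a.(0 + X)\{a} + (a.X + 0 + a.(0 + X)))) + d.(rec X. b.(0 + X + d.X)\{b,c} + (a.(0 + X)\{a} + (a.X + 0 + a.(0 + X)))))\{b,c}\{a} → -d-> n8
  n5 = (0 + (rec X. b.(0 + X + d.X)\{b,c} + (a.(0 + X)\{a} + (a.X + 0 + a.(0 + X)))))\{a}\{b,c} → stopped
  n6 = (0 + (rec X. b.(0 + X + d.X)\{b,c} + (a.(0 + X)\{a} + (a.X + 0 + a.(0 + X)))))\{b,c} → -a-> n5, -a-> n6, -a-> n7
  n7 = (rec X. b.(0 + X + d.X)\{b,c} + (a.(0 + X)\{a} + (a.X + 0 + a.(0 + X))))\{b,c} → -a-> n5, -a-> n6, -a-> n7
  n8 = (rec X. b.(0 + X + d.X)\{b,c} + (a.(0 + X)\{a} + (a.X + 0 + a.(0 + X))))\{b,c}\{a} → stopped
Run σ = ⟨d⟩ on P: start {m0}
  step 1 (d): {m4}
  P completes σ.
Run σ = ⟨d⟩ on Q: start {n0}
  step 1 (d): ∅ (Q stuck)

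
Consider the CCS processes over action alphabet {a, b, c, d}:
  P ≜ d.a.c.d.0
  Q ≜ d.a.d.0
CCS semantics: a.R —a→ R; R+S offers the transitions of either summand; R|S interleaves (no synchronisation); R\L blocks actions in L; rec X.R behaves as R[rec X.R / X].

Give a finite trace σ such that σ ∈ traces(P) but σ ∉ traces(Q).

LTS(P): 5 reachable states
  u0 = d.a.c.d.0 :: --d--▸ u1
  u1 = a.c.d.0 :: --a--▸ u2
  u2 = c.d.0 :: --c--▸ u3
  u3 = d.0 :: --d--▸ u4
  u4 = 0 :: ∅
LTS(Q): 4 reachable states
  v0 = d.a.d.0 :: --d--▸ v1
  v1 = a.d.0 :: --a--▸ v2
  v2 = d.0 :: --d--▸ v3
  v3 = 0 :: ∅
Trace ⟨dac⟩ through P, begin at {u0}:
  step 1 (d): {u1}
  step 2 (a): {u2}
  step 3 (c): {u3}
  P completes σ.
Trace ⟨dac⟩ through Q, begin at {v0}:
  step 1 (d): {v1}
  step 2 (a): {v2}
  step 3 (c): no successor for Q

dac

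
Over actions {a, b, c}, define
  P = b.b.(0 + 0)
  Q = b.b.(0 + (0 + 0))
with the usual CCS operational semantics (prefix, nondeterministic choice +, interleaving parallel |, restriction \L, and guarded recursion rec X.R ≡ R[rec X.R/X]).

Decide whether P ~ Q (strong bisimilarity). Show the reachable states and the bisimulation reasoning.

YES

Reachable graph of P (3 states):
  u0 = b.b.(0 + 0) → —b→ u1
  u1 = b.(0 + 0) → —b→ u2
  u2 = 0 + 0 → (no moves)
Reachable graph of Q (3 states):
  v0 = b.b.(0 + (0 + 0)) → —b→ v1
  v1 = b.(0 + (0 + 0)) → —b→ v2
  v2 = 0 + (0 + 0) → (no moves)
Coarsest stable partition (strong bisimilarity classes):
  B0 = {u0, v0}
  B1 = {u1, v1}
  B2 = {u2, v2}
u0 ∈ B0, v0 ∈ B0 → same block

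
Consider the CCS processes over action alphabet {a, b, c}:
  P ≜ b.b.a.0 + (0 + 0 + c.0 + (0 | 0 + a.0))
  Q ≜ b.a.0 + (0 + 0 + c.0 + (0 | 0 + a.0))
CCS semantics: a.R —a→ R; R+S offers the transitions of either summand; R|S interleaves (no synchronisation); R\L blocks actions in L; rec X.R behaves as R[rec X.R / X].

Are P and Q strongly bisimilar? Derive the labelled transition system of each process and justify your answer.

LTS(P): 4 reachable states
  s0 = b.b.a.0 + (0 + 0 + c.0 + (0 | 0 + a.0)) :: =a=> s1, =b=> s2, =c=> s1
  s1 = 0 :: stopped
  s2 = b.a.0 :: =b=> s3
  s3 = a.0 :: =a=> s1
LTS(Q): 3 reachable states
  t0 = b.a.0 + (0 + 0 + c.0 + (0 | 0 + a.0)) :: =a=> t1, =b=> t2, =c=> t1
  t1 = 0 :: stopped
  t2 = a.0 :: =a=> t1
Bisimilarity quotient blocks:
  B0 = {s0}
  B1 = {s1, t1}
  B2 = {s2}
  B3 = {s3, t2}
  B4 = {t0}
s0 ∈ B0, t0 ∈ B4 → different blocks

NO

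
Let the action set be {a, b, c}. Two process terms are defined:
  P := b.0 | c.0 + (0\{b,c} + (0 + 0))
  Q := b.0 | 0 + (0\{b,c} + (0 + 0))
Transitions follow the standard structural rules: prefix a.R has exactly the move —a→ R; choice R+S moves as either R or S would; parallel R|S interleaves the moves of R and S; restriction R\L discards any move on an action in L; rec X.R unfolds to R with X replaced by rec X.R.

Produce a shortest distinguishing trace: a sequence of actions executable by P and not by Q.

Reachable graph of P (4 states):
  s0 = b.0 | c.0 + (0\{b,c} + (0 + 0)) | —b→ s1, —c→ s2
  s1 = 0 | c.0 | —c→ s3
  s2 = b.0 | 0 | —b→ s3
  s3 = 0 | 0 | ∅
Reachable graph of Q (2 states):
  t0 = b.0 | 0 + (0\{b,c} + (0 + 0)) | —b→ t1
  t1 = 0 | 0 | ∅
Executing c from P (initial set {s0}):
  step 1 (c): {s2}
  — P admits the full trace.
Executing c from Q (initial set {t0}):
  step 1 (c): ∅ (Q stuck)

c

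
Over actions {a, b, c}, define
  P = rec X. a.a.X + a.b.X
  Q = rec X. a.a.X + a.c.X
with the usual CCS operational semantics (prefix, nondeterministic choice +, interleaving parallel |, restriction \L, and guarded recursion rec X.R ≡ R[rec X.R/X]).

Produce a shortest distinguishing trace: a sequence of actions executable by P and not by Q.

P's transition system — 3 states:
  u0 = rec X. a.a.X + a.b.X ⊢ ··a··> u1, ··a··> u2
  u1 = a.(rec X. a.a.X + a.b.X) ⊢ ··a··> u0
  u2 = b.(rec X. a.a.X + a.b.X) ⊢ ··b··> u0
Q's transition system — 3 states:
  v0 = rec X. a.a.X + a.c.X ⊢ ··a··> v1, ··a··> v2
  v1 = a.(rec X. a.a.X + a.c.X) ⊢ ··a··> v0
  v2 = c.(rec X. a.a.X + a.c.X) ⊢ ··c··> v0
Executing ab from P (initial set {u0}):
  after a @ step 1: {u1, u2}
  after b @ step 2: {u0}
  — P admits the full trace.
Executing ab from Q (initial set {v0}):
  after a @ step 1: {v1, v2}
  after b @ step 2: no successor for Q

ab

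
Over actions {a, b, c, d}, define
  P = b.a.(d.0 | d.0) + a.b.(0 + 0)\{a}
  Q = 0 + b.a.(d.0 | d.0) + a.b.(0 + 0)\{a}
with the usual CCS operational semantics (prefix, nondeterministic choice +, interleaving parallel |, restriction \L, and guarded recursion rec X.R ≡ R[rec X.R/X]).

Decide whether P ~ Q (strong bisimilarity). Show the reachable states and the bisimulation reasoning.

P's transition system — 8 states:
  u0 = b.a.(d.0 | d.0) + a.b.(0 + 0)\{a} has moves —a→ u1, —b→ u2
  u1 = b.(0 + 0)\{a} has moves —b→ u3
  u2 = a.(d.0 | d.0) has moves —a→ u4
  u3 = (0 + 0)\{a} has moves stopped
  u4 = d.0 | d.0 has moves —d→ u5, —d→ u6
  u5 = 0 | d.0 has moves —d→ u7
  u6 = d.0 | 0 has moves —d→ u7
  u7 = 0 | 0 has moves stopped
Q's transition system — 8 states:
  v0 = 0 + b.a.(d.0 | d.0) + a.b.(0 + 0)\{a} has moves —a→ v1, —b→ v2
  v1 = b.(0 + 0)\{a} has moves —b→ v3
  v2 = a.(d.0 | d.0) has moves —a→ v4
  v3 = (0 + 0)\{a} has moves stopped
  v4 = d.0 | d.0 has moves —d→ v5, —d→ v6
  v5 = 0 | d.0 has moves —d→ v7
  v6 = d.0 | 0 has moves —d→ v7
  v7 = 0 | 0 has moves stopped
Bisimilarity quotient blocks:
  B0 = {u0, v0}
  B1 = {u1, v1}
  B2 = {u3, u7, v3, v7}
  B3 = {u2, v2}
  B4 = {u4, v4}
  B5 = {u5, u6, v5, v6}
u0 ∈ B0, v0 ∈ B0 → same block

YES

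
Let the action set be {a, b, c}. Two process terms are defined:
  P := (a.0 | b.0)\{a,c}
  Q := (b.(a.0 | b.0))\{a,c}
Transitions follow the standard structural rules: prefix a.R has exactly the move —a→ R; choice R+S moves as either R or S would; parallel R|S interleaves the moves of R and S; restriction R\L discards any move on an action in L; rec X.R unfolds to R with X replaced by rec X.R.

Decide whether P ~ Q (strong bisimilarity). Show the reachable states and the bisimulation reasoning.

not bisimilar

LTS(P): 2 reachable states
  s0 = (a.0 | b.0)\{a,c} has moves —b→ s1
  s1 = (a.0 | 0)\{a,c} has moves ∅
LTS(Q): 3 reachable states
  t0 = (b.(a.0 | b.0))\{a,c} has moves —b→ t1
  t1 = (a.0 | b.0)\{a,c} has moves —b→ t2
  t2 = (a.0 | 0)\{a,c} has moves ∅
Partition-refinement fixed point:
  B0 = {s0, t1}
  B1 = {s1, t2}
  B2 = {t0}
s0 ∈ B0, t0 ∈ B2 → different blocks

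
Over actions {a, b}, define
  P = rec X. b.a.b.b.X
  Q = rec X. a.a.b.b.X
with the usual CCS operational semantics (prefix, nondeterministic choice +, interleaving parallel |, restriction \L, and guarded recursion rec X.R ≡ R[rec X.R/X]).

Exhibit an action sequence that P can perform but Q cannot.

b

LTS(P): 4 reachable states
  u0 = rec X. b.a.b.b.X :: --b--▸ u1
  u1 = a.b.b.(rec X. b.a.b.b.X) :: --a--▸ u2
  u2 = b.b.(rec X. b.a.b.b.X) :: --b--▸ u3
  u3 = b.(rec X. b.a.b.b.X) :: --b--▸ u0
LTS(Q): 4 reachable states
  v0 = rec X. a.a.b.b.X :: --a--▸ v1
  v1 = a.b.b.(rec X. a.a.b.b.X) :: --a--▸ v2
  v2 = b.b.(rec X. a.a.b.b.X) :: --b--▸ v3
  v3 = b.(rec X. a.a.b.b.X) :: --b--▸ v0
Executing b from P (initial set {u0}):
  after b @ step 1: {u1}
  ✓ P
Executing b from Q (initial set {v0}):
  after b @ step 1: ∅ (Q stuck)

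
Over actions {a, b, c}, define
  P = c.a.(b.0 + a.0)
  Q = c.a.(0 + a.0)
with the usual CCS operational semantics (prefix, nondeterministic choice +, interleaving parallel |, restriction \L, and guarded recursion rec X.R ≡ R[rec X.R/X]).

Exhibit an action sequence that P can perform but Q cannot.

P's transition system — 4 states:
  u0 = c.a.(b.0 + a.0) :: —c→ u1
  u1 = a.(b.0 + a.0) :: —a→ u2
  u2 = b.0 + a.0 :: —a→ u3, —b→ u3
  u3 = 0 :: ·
Q's transition system — 4 states:
  v0 = c.a.(0 + a.0) :: —c→ v1
  v1 = a.(0 + a.0) :: —a→ v2
  v2 = 0 + a.0 :: —a→ v3
  v3 = 0 :: ·
Run σ = ⟨cab⟩ on P: start {u0}
  step 1 (c): {u1}
  step 2 (a): {u2}
  step 3 (b): {u3}
  — P admits the full trace.
Run σ = ⟨cab⟩ on Q: start {v0}
  step 1 (c): {v1}
  step 2 (a): {v2}
  step 3 (b): ∅  — Q cannot continue

cab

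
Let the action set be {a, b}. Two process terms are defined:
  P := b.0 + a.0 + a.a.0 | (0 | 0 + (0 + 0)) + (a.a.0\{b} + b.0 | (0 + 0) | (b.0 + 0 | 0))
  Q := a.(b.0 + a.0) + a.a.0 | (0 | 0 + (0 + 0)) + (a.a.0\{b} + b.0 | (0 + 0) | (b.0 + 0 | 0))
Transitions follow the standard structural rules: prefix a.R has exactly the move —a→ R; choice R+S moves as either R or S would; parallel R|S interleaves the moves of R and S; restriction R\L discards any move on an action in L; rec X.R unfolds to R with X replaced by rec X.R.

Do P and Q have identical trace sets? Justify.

P's transition system — 9 states:
  p0 = b.0 + a.0 + a.a.0 | (0 | 0 + (0 + 0)) + (a.a.0\{b} + b.0 | (0 + 0) | (b.0 + 0 | 0)) ⊢ ··a··> p1, ··a··> p2, ··a··> p3, ··b··> p1, ··b··> p4, ··b··> p5
  p1 = 0 ⊢ stopped
  p2 = a.0 | (0 | 0 + (0 + 0)) ⊢ ··a··> p6
  p3 = a.0\{b} ⊢ ··a··> p7
  p4 = 0 | (0 + 0) | (b.0 + 0 | 0) ⊢ ··b··> p8
  p5 = b.0 | (0 + 0) | 0 ⊢ ··b··> p8
  p6 = 0 | (0 | 0 + (0 + 0)) ⊢ stopped
  p7 = 0\{b} ⊢ stopped
  p8 = 0 | (0 + 0) | 0 ⊢ stopped
Q's transition system — 10 states:
  q0 = a.(b.0 + a.0) + a.a.0 | (0 | 0 + (0 + 0)) + (a.a.0\{b} + b.0 | (0 + 0) | (b.0 + 0 | 0)) ⊢ ··a··> q1, ··a··> q2, ··a··> q3, ··b··> q4, ··b··> q5
  q1 = a.0 | (0 | 0 + (0 + 0)) ⊢ ··a··> q6
  q2 = a.0\{b} ⊢ ··a··> q7
  q3 = b.0 + a.0 ⊢ ··a··> q8, ··b··> q8
  q4 = 0 | (0 + 0) | (b.0 + 0 | 0) ⊢ ··b··> q9
  q5 = b.0 | (0 + 0) | 0 ⊢ ··b··> q9
  q6 = 0 | (0 | 0 + (0 + 0)) ⊢ stopped
  q7 = 0\{b} ⊢ stopped
  q8 = 0 ⊢ stopped
  q9 = 0 | (0 + 0) | 0 ⊢ stopped
Trace ⟨ab⟩ through Q, begin at {q0}:
  step 1 (a): {q1, q2, q3}
  step 2 (b): {q8}
  ✓ Q
Trace ⟨ab⟩ through P, begin at {p0}:
  step 1 (a): {p1, p2, p3}
  step 2 (b): ∅ (P stuck)

trace-distinct — witness ⟨ab⟩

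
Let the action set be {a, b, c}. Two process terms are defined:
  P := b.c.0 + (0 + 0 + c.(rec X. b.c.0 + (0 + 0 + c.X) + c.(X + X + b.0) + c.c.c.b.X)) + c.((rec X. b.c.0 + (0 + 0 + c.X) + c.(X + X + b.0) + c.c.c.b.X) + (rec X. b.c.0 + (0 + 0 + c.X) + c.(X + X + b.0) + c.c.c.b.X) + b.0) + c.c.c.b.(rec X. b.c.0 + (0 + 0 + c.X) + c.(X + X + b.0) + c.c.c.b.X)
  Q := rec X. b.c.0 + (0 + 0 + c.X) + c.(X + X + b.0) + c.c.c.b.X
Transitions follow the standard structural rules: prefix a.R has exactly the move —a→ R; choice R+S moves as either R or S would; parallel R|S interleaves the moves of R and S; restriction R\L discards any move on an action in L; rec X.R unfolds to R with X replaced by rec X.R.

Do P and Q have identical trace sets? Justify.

trace-equivalent

LTS(P): 8 reachable states
  s0 = b.c.0 + (0 + 0 + c.(rec X. b.c.0 + (0 + 0 + c.X) + c.(X + X + b.0) + c.c.c.b.X)) + c.((rec X. b.c.0 + (0 + 0 + c.X) + c.(X + X + b.0) + c.c.c.b.X) + (rec X. b.c.0 + (0 + 0 + c.X) + c.(X + X + b.0) + c.c.c.b.X) + b.0) + c.c.c.b.(rec X. b.c.0 + (0 + 0 + c.X) + c.(X + X + b.0) + c.c.c.b.X) | =b=> s1, =c=> s2, =c=> s3, =c=> s4
  s1 = c.0 | =c=> s5
  s2 = (rec X. b.c.0 + (0 + 0 + c.X) + c.(X + X + b.0) + c.c.c.b.X) + (rec X. b.c.0 + (0 + 0 + c.X) + c.(X + X + b.0) + c.c.c.b.X) + b.0 | =b=> s1, =b=> s5, =c=> s2, =c=> s3, =c=> s4
  s3 = c.c.b.(rec X. b.c.0 + (0 + 0 + c.X) + c.(X + X + b.0) + c.c.c.b.X) | =c=> s6
  s4 = rec X. b.c.0 + (0 + 0 + c.X) + c.(X + X + b.0) + c.c.c.b.X | =b=> s1, =c=> s2, =c=> s3, =c=> s4
  s5 = 0 | (no moves)
  s6 = c.b.(rec X. b.c.0 + (0 + 0 + c.X) + c.(X + X + b.0) + c.c.c.b.X) | =c=> s7
  s7 = b.(rec X. b.c.0 + (0 + 0 + c.X) + c.(X + X + b.0) + c.c.c.b.X) | =b=> s4
LTS(Q): 7 reachable states
  t0 = rec X. b.c.0 + (0 + 0 + c.X) + c.(X + X + b.0) + c.c.c.b.X | =b=> t1, =c=> t0, =c=> t2, =c=> t3
  t1 = c.0 | =c=> t4
  t2 = (rec X. b.c.0 + (0 + 0 + c.X) + c.(X + X + b.0) + c.c.c.b.X) + (rec X. b.c.0 + (0 + 0 + c.X) + c.(X + X + b.0) + c.c.c.b.X) + b.0 | =b=> t1, =b=> t4, =c=> t0, =c=> t2, =c=> t3
  t3 = c.c.b.(rec X. b.c.0 + (0 + 0 + c.X) + c.(X + X + b.0) + c.c.c.b.X) | =c=> t5
  t4 = 0 | (no moves)
  t5 = c.b.(rec X. b.c.0 + (0 + 0 + c.X) + c.(X + X + b.0) + c.c.c.b.X) | =c=> t6
  t6 = b.(rec X. b.c.0 + (0 + 0 + c.X) + c.(X + X + b.0) + c.c.c.b.X) | =b=> t0
Partition-refinement fixed point:
  B0 = {s0, s4, t0}
  B1 = {s1, t1}
  B2 = {s5, t4}
  B3 = {s3, t3}
  B4 = {s6, t5}
  B5 = {s7, t6}
  B6 = {s2, t2}
s0 ∈ B0, t0 ∈ B0 → same block
Bisimilar ⇒ trace-equivalent.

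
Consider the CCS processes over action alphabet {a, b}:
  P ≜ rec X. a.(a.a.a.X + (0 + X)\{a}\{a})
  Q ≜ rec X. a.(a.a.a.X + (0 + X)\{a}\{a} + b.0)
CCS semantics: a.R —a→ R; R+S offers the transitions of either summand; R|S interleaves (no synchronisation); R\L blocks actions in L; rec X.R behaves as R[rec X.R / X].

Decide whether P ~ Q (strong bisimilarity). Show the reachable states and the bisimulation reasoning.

P ≁ Q

Reachable graph of P (4 states):
  m0 = rec X. a.(a.a.a.X + (0 + X)\{a}\{a}) → =a=> m1
  m1 = a.a.a.(rec X. a.(a.a.a.X + (0 + X)\{a}\{a})) + (0 + (rec X. a.(a.a.a.X + (0 + X)\{a}\{a})))\{a}\{a} → =a=> m2
  m2 = a.a.(rec X. a.(a.a.a.X + (0 + X)\{a}\{a})) → =a=> m3
  m3 = a.(rec X. a.(a.a.a.X + (0 + X)\{a}\{a})) → =a=> m0
Reachable graph of Q (5 states):
  n0 = rec X. a.(a.a.a.X + (0 + X)\{a}\{a} + b.0) → =a=> n1
  n1 = a.a.a.(rec X. a.(a.a.a.X + (0 + X)\{a}\{a} + b.0)) + (0 + (rec X. a.(a.a.a.X + (0 + X)\{a}\{a} + b.0)))\{a}\{a} + b.0 → =a=> n2, =b=> n3
  n2 = a.a.(rec X. a.(a.a.a.X + (0 + X)\{a}\{a} + b.0)) → =a=> n4
  n3 = 0 → ·
  n4 = a.(rec X. a.(a.a.a.X + (0 + X)\{a}\{a} + b.0)) → =a=> n0
Coarsest stable partition (strong bisimilarity classes):
  B0 = {m0, m1, m2, m3}
  B1 = {n0}
  B2 = {n1}
  B3 = {n2}
  B4 = {n4}
  B5 = {n3}
m0 ∈ B0, n0 ∈ B1 → different blocks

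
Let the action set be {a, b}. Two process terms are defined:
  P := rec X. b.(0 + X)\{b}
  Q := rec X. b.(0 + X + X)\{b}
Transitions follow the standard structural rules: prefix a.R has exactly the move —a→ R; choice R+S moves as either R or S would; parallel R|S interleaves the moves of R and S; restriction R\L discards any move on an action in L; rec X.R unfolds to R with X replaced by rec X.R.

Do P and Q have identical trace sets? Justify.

trace-equivalent

LTS(P): 2 reachable states
  m0 = rec X. b.(0 + X)\{b} has moves —b→ m1
  m1 = (0 + (rec X. b.(0 + X)\{b}))\{b} has moves ∅
LTS(Q): 2 reachable states
  n0 = rec X. b.(0 + X + X)\{b} has moves —b→ n1
  n1 = (0 + (rec X. b.(0 + X + X)\{b}) + (rec X. b.(0 + X + X)\{b}))\{b} has moves ∅
Bisimilarity quotient blocks:
  B0 = {m0, n0}
  B1 = {m1, n1}
m0 ∈ B0, n0 ∈ B0 → same block
Bisimilar ⇒ trace-equivalent.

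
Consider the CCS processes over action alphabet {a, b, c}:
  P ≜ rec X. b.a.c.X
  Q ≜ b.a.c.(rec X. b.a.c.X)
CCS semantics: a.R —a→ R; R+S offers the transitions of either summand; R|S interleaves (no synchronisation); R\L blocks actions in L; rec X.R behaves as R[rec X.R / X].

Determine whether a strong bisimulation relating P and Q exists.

P's transition system — 3 states:
  u0 = rec X. b.a.c.X ⊢ --b--▸ u1
  u1 = a.c.(rec X. b.a.c.X) ⊢ --a--▸ u2
  u2 = c.(rec X. b.a.c.X) ⊢ --c--▸ u0
Q's transition system — 4 states:
  v0 = b.a.c.(rec X. b.a.c.X) ⊢ --b--▸ v1
  v1 = a.c.(rec X. b.a.c.X) ⊢ --a--▸ v2
  v2 = c.(rec X. b.a.c.X) ⊢ --c--▸ v3
  v3 = rec X. b.a.c.X ⊢ --b--▸ v1
Partition-refinement fixed point:
  B0 = {u0, v0, v3}
  B1 = {u1, v1}
  B2 = {u2, v2}
u0 ∈ B0, v0 ∈ B0 → same block

P ~ Q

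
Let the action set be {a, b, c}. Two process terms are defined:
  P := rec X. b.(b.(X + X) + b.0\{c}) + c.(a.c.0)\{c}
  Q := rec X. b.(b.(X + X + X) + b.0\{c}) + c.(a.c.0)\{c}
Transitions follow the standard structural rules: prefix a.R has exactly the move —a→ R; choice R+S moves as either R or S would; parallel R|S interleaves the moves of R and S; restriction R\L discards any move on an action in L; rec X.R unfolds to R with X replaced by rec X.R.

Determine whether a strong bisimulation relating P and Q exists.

P ~ Q

Reachable graph of P (6 states):
  u0 = rec X. b.(b.(X + X) + b.0\{c}) + c.(a.c.0)\{c} has moves ··b··> u1, ··c··> u2
  u1 = b.((rec X. b.(b.(X + X) + b.0\{c}) + c.(a.c.0)\{c}) + (rec X. b.(b.(X + X) + b.0\{c}) + c.(a.c.0)\{c})) + b.0\{c} has moves ··b··> u3, ··b··> u4
  u2 = (a.c.0)\{c} has moves ··a··> u5
  u3 = (rec X. b.(b.(X + X) + b.0\{c}) + c.(a.c.0)\{c}) + (rec X. b.(b.(X + X) + b.0\{c}) + c.(a.c.0)\{c}) has moves ··b··> u1, ··c··> u2
  u4 = 0\{c} has moves stopped
  u5 = (c.0)\{c} has moves stopped
Reachable graph of Q (6 states):
  v0 = rec X. b.(b.(X + X + X) + b.0\{c}) + c.(a.c.0)\{c} has moves ··b··> v1, ··c··> v2
  v1 = b.((rec X. b.(b.(X + X + X) + b.0\{c}) + c.(a.c.0)\{c}) + (rec X. b.(b.(X + X + X) + b.0\{c}) + c.(a.c.0)\{c}) + (rec X. b.(b.(X + X + X) + b.0\{c}) + c.(a.c.0)\{c})) + b.0\{c} has moves ··b··> v3, ··b··> v4
  v2 = (a.c.0)\{c} has moves ··a··> v5
  v3 = (rec X. b.(b.(X + X + X) + b.0\{c}) + c.(a.c.0)\{c}) + (rec X. b.(b.(X + X + X) + b.0\{c}) + c.(a.c.0)\{c}) + (rec X. b.(b.(X + X + X) + b.0\{c}) + c.(a.c.0)\{c}) has moves ··b··> v1, ··c··> v2
  v4 = 0\{c} has moves stopped
  v5 = (c.0)\{c} has moves stopped
Partition-refinement fixed point:
  B0 = {u0, u3, v0, v3}
  B1 = {u2, v2}
  B2 = {u4, u5, v4, v5}
  B3 = {u1, v1}
u0 ∈ B0, v0 ∈ B0 → same block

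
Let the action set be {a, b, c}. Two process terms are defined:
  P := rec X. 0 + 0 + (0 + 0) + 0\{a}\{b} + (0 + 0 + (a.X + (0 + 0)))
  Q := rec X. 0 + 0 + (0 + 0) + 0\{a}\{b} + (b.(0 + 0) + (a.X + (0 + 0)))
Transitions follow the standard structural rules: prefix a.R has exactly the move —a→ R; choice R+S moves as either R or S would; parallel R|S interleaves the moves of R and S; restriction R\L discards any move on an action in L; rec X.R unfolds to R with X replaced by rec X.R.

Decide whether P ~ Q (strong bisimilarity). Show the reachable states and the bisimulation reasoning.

P's transition system — 1 states:
  s0 = rec X. 0 + 0 + (0 + 0) + 0\{a}\{b} + (0 + 0 + (a.X + (0 + 0))) :: =a=> s0
Q's transition system — 2 states:
  t0 = rec X. 0 + 0 + (0 + 0) + 0\{a}\{b} + (b.(0 + 0) + (a.X + (0 + 0))) :: =a=> t0, =b=> t1
  t1 = 0 + 0 :: stopped
Partition-refinement fixed point:
  B0 = {s0}
  B1 = {t0}
  B2 = {t1}
s0 ∈ B0, t0 ∈ B1 → different blocks

not bisimilar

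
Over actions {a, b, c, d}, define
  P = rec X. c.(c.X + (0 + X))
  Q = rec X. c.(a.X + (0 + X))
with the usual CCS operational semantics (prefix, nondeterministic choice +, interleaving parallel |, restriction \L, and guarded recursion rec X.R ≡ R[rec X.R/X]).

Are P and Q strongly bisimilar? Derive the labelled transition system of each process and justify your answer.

P's transition system — 2 states:
  u0 = rec X. c.(c.X + (0 + X)) ⊢ =c=> u1
  u1 = c.(rec X. c.(c.X + (0 + X))) + (0 + (rec X. c.(c.X + (0 + X)))) ⊢ =c=> u0, =c=> u1
Q's transition system — 2 states:
  v0 = rec X. c.(a.X + (0 + X)) ⊢ =c=> v1
  v1 = a.(rec X. c.(a.X + (0 + X))) + (0 + (rec X. c.(a.X + (0 + X)))) ⊢ =a=> v0, =c=> v1
Bisimilarity quotient blocks:
  B0 = {u0, u1}
  B1 = {v0}
  B2 = {v1}
u0 ∈ B0, v0 ∈ B1 → different blocks

NO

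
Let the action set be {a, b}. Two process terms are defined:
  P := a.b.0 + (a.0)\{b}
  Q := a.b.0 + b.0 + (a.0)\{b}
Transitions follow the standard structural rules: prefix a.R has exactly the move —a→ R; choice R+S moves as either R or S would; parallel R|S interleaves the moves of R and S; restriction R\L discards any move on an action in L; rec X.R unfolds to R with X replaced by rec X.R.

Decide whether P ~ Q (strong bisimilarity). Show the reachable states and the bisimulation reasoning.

P ≁ Q

P's transition system — 4 states:
  u0 = a.b.0 + (a.0)\{b} ⊢ -a-> u1, -a-> u2
  u1 = 0\{b} ⊢ stopped
  u2 = b.0 ⊢ -b-> u3
  u3 = 0 ⊢ stopped
Q's transition system — 4 states:
  v0 = a.b.0 + b.0 + (a.0)\{b} ⊢ -a-> v1, -a-> v2, -b-> v3
  v1 = 0\{b} ⊢ stopped
  v2 = b.0 ⊢ -b-> v3
  v3 = 0 ⊢ stopped
Partition-refinement fixed point:
  B0 = {u0}
  B1 = {u2, v2}
  B2 = {u1, u3, v1, v3}
  B3 = {v0}
u0 ∈ B0, v0 ∈ B3 → different blocks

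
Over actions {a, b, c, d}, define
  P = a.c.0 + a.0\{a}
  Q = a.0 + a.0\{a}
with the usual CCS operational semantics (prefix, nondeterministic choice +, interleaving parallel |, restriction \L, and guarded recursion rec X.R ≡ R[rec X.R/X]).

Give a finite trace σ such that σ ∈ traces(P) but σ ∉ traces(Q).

P's transition system — 4 states:
  u0 = a.c.0 + a.0\{a} | —a→ u1, —a→ u2
  u1 = 0\{a} | deadlocked
  u2 = c.0 | —c→ u3
  u3 = 0 | deadlocked
Q's transition system — 3 states:
  v0 = a.0 + a.0\{a} | —a→ v1, —a→ v2
  v1 = 0 | deadlocked
  v2 = 0\{a} | deadlocked
Run σ = ⟨ac⟩ on P: start {u0}
  step 1 (a): {u1, u2}
  step 2 (c): {u3}
  — P admits the full trace.
Run σ = ⟨ac⟩ on Q: start {v0}
  step 1 (a): {v1, v2}
  step 2 (c): no successor for Q

ac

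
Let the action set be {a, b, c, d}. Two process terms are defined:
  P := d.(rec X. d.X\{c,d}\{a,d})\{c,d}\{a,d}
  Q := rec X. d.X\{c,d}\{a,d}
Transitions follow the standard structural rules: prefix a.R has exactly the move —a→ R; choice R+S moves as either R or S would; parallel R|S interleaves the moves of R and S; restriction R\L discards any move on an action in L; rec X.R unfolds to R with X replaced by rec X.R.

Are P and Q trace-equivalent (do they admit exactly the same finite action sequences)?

trace-equivalent

P's transition system — 2 states:
  u0 = d.(rec X. d.X\{c,d}\{a,d})\{c,d}\{a,d} | --d--▸ u1
  u1 = (rec X. d.X\{c,d}\{a,d})\{c,d}\{a,d} | ∅
Q's transition system — 2 states:
  v0 = rec X. d.X\{c,d}\{a,d} | --d--▸ v1
  v1 = (rec X. d.X\{c,d}\{a,d})\{c,d}\{a,d} | ∅
Bisimilarity quotient blocks:
  B0 = {u0, v0}
  B1 = {u1, v1}
u0 ∈ B0, v0 ∈ B0 → same block
Bisimilar ⇒ trace-equivalent.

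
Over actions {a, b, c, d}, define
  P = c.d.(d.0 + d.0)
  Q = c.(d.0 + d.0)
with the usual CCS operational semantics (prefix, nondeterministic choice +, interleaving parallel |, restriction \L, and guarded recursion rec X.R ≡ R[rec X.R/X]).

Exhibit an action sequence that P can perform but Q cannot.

cdd

LTS(P): 4 reachable states
  u0 = c.d.(d.0 + d.0) | ··c··> u1
  u1 = d.(d.0 + d.0) | ··d··> u2
  u2 = d.0 + d.0 | ··d··> u3
  u3 = 0 | ∅
LTS(Q): 3 reachable states
  v0 = c.(d.0 + d.0) | ··c··> v1
  v1 = d.0 + d.0 | ··d··> v2
  v2 = 0 | ∅
Executing cdd from P (initial set {u0}):
  after c @ step 1: {u1}
  after d @ step 2: {u2}
  after d @ step 3: {u3}
  — P admits the full trace.
Executing cdd from Q (initial set {v0}):
  after c @ step 1: {v1}
  after d @ step 2: {v2}
  after d @ step 3: ∅  — Q cannot continue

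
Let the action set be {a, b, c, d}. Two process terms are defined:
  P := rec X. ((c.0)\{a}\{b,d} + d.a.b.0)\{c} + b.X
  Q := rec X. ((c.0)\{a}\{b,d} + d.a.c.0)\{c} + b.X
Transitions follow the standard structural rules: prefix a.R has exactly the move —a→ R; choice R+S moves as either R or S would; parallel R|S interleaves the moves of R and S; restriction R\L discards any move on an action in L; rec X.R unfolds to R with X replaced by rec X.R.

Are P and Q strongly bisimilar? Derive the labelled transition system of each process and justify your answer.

not bisimilar

P's transition system — 4 states:
  p0 = rec X. ((c.0)\{a}\{b,d} + d.a.b.0)\{c} + b.X | —b→ p0, —d→ p1
  p1 = (a.b.0)\{c} | —a→ p2
  p2 = (b.0)\{c} | —b→ p3
  p3 = 0\{c} | deadlocked
Q's transition system — 3 states:
  q0 = rec X. ((c.0)\{a}\{b,d} + d.a.c.0)\{c} + b.X | —b→ q0, —d→ q1
  q1 = (a.c.0)\{c} | —a→ q2
  q2 = (c.0)\{c} | deadlocked
Bisimilarity quotient blocks:
  B0 = {p0}
  B1 = {p1}
  B2 = {p2}
  B3 = {p3, q2}
  B4 = {q0}
  B5 = {q1}
p0 ∈ B0, q0 ∈ B4 → different blocks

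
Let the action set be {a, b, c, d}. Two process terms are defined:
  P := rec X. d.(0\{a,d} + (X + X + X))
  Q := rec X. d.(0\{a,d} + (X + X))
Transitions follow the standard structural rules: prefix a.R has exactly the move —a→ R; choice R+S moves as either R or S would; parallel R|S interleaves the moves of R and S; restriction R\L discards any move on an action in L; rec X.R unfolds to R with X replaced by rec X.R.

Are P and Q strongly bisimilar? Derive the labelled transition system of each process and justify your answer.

P ~ Q

LTS(P): 2 reachable states
  p0 = rec X. d.(0\{a,d} + (X + X + X)) → —d→ p1
  p1 = 0\{a,d} + ((rec X. d.(0\{a,d} + (X + X + X))) + (rec X. d.(0\{a,d} + (X + X + X))) + (rec X. d.(0\{a,d} + (X + X + X)))) → —d→ p1
LTS(Q): 2 reachable states
  q0 = rec X. d.(0\{a,d} + (X + X)) → —d→ q1
  q1 = 0\{a,d} + ((rec X. d.(0\{a,d} + (X + X))) + (rec X. d.(0\{a,d} + (X + X)))) → —d→ q1
Coarsest stable partition (strong bisimilarity classes):
  B0 = {p0, p1, q0, q1}
p0 ∈ B0, q0 ∈ B0 → same block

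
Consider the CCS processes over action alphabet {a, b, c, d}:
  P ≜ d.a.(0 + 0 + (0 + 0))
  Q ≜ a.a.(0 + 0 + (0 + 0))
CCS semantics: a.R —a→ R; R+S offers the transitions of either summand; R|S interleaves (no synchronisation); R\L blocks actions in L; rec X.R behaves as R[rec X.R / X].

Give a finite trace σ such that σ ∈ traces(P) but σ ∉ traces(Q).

P's transition system — 3 states:
  s0 = d.a.(0 + 0 + (0 + 0)) has moves --d--▸ s1
  s1 = a.(0 + 0 + (0 + 0)) has moves --a--▸ s2
  s2 = 0 + 0 + (0 + 0) has moves ∅
Q's transition system — 3 states:
  t0 = a.a.(0 + 0 + (0 + 0)) has moves --a--▸ t1
  t1 = a.(0 + 0 + (0 + 0)) has moves --a--▸ t2
  t2 = 0 + 0 + (0 + 0) has moves ∅
Run σ = ⟨d⟩ on P: start {s0}
  step 1 (d): {s1}
  ✓ P
Run σ = ⟨d⟩ on Q: start {t0}
  step 1 (d): ∅ (Q stuck)

d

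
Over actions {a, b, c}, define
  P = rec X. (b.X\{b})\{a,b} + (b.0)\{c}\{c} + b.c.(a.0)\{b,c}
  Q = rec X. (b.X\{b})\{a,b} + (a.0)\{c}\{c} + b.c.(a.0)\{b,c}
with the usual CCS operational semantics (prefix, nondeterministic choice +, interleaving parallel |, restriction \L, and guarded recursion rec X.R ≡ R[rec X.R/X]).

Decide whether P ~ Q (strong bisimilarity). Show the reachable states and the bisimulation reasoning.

Reachable graph of P (5 states):
  m0 = rec X. (b.X\{b})\{a,b} + (b.0)\{c}\{c} + b.c.(a.0)\{b,c} | ··b··> m1, ··b··> m2
  m1 = 0\{c}\{c} | deadlocked
  m2 = c.(a.0)\{b,c} | ··c··> m3
  m3 = (a.0)\{b,c} | ··a··> m4
  m4 = 0\{b,c} | deadlocked
Reachable graph of Q (5 states):
  n0 = rec X. (b.X\{b})\{a,b} + (a.0)\{c}\{c} + b.c.(a.0)\{b,c} | ··a··> n1, ··b··> n2
  n1 = 0\{c}\{c} | deadlocked
  n2 = c.(a.0)\{b,c} | ··c··> n3
  n3 = (a.0)\{b,c} | ··a··> n4
  n4 = 0\{b,c} | deadlocked
Coarsest stable partition (strong bisimilarity classes):
  B0 = {m0}
  B1 = {m2, n2}
  B2 = {m3, n3}
  B3 = {m1, m4, n1, n4}
  B4 = {n0}
m0 ∈ B0, n0 ∈ B4 → different blocks

not bisimilar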